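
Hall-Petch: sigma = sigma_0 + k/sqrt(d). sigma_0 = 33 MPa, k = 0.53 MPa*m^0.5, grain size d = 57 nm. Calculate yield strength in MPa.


d = 57 nm = 5.7e-08 m
sqrt(d) = 0.0002387467
Hall-Petch contribution = k / sqrt(d) = 0.53 / 0.0002387467 = 2219.9 MPa
sigma = sigma_0 + k/sqrt(d) = 33 + 2219.9 = 2252.9 MPa

2252.9


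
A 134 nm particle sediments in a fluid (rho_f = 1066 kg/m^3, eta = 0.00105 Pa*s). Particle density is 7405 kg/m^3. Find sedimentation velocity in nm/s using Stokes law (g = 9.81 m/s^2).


Radius R = 134/2 nm = 6.7e-08 m
Density difference = 7405 - 1066 = 6339 kg/m^3
v = 2 * R^2 * (rho_p - rho_f) * g / (9 * eta)
v = 2 * (6.7e-08)^2 * 6339 * 9.81 / (9 * 0.00105)
v = 5.90796e-08 m/s = 59.0796 nm/s

59.0796


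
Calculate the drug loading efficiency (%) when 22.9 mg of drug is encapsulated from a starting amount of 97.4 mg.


Drug loading efficiency = (drug loaded / drug initial) * 100
DLE = 22.9 / 97.4 * 100
DLE = 0.2351 * 100
DLE = 23.51%

23.51


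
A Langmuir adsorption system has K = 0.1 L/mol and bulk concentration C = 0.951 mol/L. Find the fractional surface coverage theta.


Langmuir isotherm: theta = K*C / (1 + K*C)
K*C = 0.1 * 0.951 = 0.0951
theta = 0.0951 / (1 + 0.0951) = 0.0951 / 1.0951
theta = 0.0868

0.0868


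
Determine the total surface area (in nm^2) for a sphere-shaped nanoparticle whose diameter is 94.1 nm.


Radius r = 94.1/2 = 47.05 nm
Surface area SA = 4 * pi * r^2
SA = 4 * pi * (47.05)^2
SA = 27818.21 nm^2

27818.21


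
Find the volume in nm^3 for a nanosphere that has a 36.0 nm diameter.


Radius r = 36.0/2 = 18 nm
Volume V = (4/3) * pi * r^3
V = (4/3) * pi * (18)^3
V = 24429.02 nm^3

24429.02


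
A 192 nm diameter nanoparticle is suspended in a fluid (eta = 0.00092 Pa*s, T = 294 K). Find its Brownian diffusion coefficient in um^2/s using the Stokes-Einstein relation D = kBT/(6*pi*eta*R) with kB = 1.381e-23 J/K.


Radius R = 192/2 = 96 nm = 9.6e-08 m
D = kB*T / (6*pi*eta*R)
D = 1.381e-23 * 294 / (6 * pi * 0.00092 * 9.6e-08)
D = 2.43883e-12 m^2/s = 2.439 um^2/s

2.439


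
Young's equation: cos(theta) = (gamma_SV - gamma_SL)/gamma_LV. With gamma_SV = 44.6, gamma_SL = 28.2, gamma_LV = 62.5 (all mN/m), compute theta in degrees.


cos(theta) = (gamma_SV - gamma_SL) / gamma_LV
cos(theta) = (44.6 - 28.2) / 62.5
cos(theta) = 0.2624
theta = arccos(0.2624) = 74.79 degrees

74.79


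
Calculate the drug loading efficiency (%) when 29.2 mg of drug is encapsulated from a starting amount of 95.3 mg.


Drug loading efficiency = (drug loaded / drug initial) * 100
DLE = 29.2 / 95.3 * 100
DLE = 0.3064 * 100
DLE = 30.64%

30.64


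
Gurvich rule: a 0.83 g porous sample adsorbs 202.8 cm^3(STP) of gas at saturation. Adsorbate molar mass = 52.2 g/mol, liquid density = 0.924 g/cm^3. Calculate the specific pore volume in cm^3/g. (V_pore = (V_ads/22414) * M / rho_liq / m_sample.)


Moles adsorbed n = V_ads / 22414 = 202.8 / 22414 = 9.047916e-03 mol
Liquid volume V_liq = n * M / rho_liq = 9.047916e-03 * 52.2 / 0.924 = 0.51115 cm^3
Specific pore volume V_pore = V_liq / m_sample = 0.51115 / 0.83
V_pore = 0.6158 cm^3/g

0.6158


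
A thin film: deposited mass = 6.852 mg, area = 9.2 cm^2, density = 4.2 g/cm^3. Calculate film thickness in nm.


Convert: m = 6.852 mg = 6.8520e-06 kg, A = 9.2 cm^2 = 9.2000e-04 m^2, rho = 4.2 g/cm^3 = 4200 kg/m^3
t = m / (A * rho)
t = 6.8520e-06 / (9.2000e-04 * 4200)
t = 1.7733e-06 m = 1773.3 nm

1773.3


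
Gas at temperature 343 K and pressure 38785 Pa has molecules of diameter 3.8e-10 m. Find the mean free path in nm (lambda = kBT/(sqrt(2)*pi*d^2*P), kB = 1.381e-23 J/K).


Mean free path: lambda = kB*T / (sqrt(2) * pi * d^2 * P)
lambda = 1.381e-23 * 343 / (sqrt(2) * pi * (3.8e-10)^2 * 38785)
lambda = 1.90367e-07 m
lambda = 190.37 nm

190.37


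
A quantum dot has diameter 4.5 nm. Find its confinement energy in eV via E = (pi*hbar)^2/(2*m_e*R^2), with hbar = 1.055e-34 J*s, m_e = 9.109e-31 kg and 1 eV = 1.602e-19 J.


Radius R = 4.5/2 = 2.25 nm = 2.25e-09 m
E = (pi * 1.055e-34)^2 / (2 * 9.109e-31 * (2.25e-09)^2)
E(J) = 1.19107e-20
E = E(J) / 1.602e-19 = 0.0743 eV

0.0743


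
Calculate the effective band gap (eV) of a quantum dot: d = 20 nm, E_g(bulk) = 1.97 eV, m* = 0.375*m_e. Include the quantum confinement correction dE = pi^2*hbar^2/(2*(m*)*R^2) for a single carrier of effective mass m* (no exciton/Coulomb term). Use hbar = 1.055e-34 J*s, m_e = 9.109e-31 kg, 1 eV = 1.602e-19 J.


Radius R = 20/2 nm = 1e-08 m
Confinement energy dE = pi^2 * hbar^2 / (2 * m_eff * m_e * R^2)
dE = pi^2 * (1.055e-34)^2 / (2 * 0.375 * 9.109e-31 * (1e-08)^2) J, divided by 1.602e-19 J/eV
dE = 0.01 eV
Total band gap = E_g(bulk) + dE = 1.97 + 0.01 = 1.98 eV

1.98


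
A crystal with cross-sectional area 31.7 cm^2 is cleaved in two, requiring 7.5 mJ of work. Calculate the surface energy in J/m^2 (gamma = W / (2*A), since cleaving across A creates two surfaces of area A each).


Convert: A = 31.7 cm^2 = 0.00317 m^2, W = 7.5 mJ = 0.0075 J
Cleaving exposes two faces of area A, so total new surface = 2*A and gamma = W / (2*A)
gamma = 0.0075 / (2 * 0.00317)
gamma = 1.183 J/m^2

1.183


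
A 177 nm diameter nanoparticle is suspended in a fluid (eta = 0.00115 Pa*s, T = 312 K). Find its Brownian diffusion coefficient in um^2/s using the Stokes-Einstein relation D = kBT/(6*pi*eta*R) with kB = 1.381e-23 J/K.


Radius R = 177/2 = 88.5 nm = 8.85e-08 m
D = kB*T / (6*pi*eta*R)
D = 1.381e-23 * 312 / (6 * pi * 0.00115 * 8.85e-08)
D = 2.24598e-12 m^2/s = 2.246 um^2/s

2.246


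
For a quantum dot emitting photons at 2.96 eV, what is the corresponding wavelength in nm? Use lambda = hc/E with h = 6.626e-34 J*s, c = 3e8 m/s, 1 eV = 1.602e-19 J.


Convert energy: E = 2.96 eV = 2.96 * 1.602e-19 = 4.74192e-19 J
lambda = h*c / E = 6.626e-34 * 3e8 / 4.74192e-19
lambda = 4.19197e-07 m = 419.2 nm

419.2


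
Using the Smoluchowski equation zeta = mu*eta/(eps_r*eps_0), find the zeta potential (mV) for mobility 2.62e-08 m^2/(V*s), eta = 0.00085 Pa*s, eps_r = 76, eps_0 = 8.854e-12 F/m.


Smoluchowski equation: zeta = mu * eta / (eps_r * eps_0)
zeta = 2.62e-08 * 0.00085 / (76 * 8.854e-12)
zeta = 0.033095 V = 33.1 mV

33.1


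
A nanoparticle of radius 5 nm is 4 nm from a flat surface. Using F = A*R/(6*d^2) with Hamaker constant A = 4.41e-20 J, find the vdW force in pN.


Convert to SI: R = 5 nm = 5e-09 m, d = 4 nm = 4e-09 m
F = A * R / (6 * d^2)
F = 4.41e-20 * 5e-09 / (6 * (4e-09)^2)
F = 2.29688e-12 N = 2.297 pN

2.297


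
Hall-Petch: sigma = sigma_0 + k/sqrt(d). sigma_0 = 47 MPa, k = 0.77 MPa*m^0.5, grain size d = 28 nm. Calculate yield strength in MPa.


d = 28 nm = 2.8e-08 m
sqrt(d) = 0.000167332
Hall-Petch contribution = k / sqrt(d) = 0.77 / 0.000167332 = 4601.6 MPa
sigma = sigma_0 + k/sqrt(d) = 47 + 4601.6 = 4648.6 MPa

4648.6


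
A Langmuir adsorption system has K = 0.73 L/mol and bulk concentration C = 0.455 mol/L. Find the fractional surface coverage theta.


Langmuir isotherm: theta = K*C / (1 + K*C)
K*C = 0.73 * 0.455 = 0.33215
theta = 0.33215 / (1 + 0.33215) = 0.33215 / 1.33215
theta = 0.2493

0.2493


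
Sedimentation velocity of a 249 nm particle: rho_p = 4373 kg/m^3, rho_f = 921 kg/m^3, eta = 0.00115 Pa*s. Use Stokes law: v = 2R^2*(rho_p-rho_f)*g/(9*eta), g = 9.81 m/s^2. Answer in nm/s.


Radius R = 249/2 nm = 1.245e-07 m
Density difference = 4373 - 921 = 3452 kg/m^3
v = 2 * R^2 * (rho_p - rho_f) * g / (9 * eta)
v = 2 * (1.245e-07)^2 * 3452 * 9.81 / (9 * 0.00115)
v = 1.0143e-07 m/s = 101.4304 nm/s

101.4304


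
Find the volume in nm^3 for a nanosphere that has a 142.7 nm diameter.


Radius r = 142.7/2 = 71.35 nm
Volume V = (4/3) * pi * r^3
V = (4/3) * pi * (71.35)^3
V = 1521495.04 nm^3

1521495.04


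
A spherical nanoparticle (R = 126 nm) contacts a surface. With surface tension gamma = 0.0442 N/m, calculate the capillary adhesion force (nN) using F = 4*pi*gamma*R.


Convert radius: R = 126 nm = 1.26e-07 m
F = 4 * pi * gamma * R
F = 4 * pi * 0.0442 * 1.26e-07
F = 6.99846e-08 N = 69.9846 nN

69.9846


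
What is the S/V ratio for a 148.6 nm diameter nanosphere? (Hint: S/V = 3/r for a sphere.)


Radius r = 148.6/2 = 74.3 nm
S/V = 3 / r = 3 / 74.3
S/V = 0.0404 nm^-1

0.0404


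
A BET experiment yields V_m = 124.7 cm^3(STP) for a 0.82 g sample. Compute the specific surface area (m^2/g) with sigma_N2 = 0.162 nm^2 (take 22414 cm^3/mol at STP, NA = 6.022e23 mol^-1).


Number of moles in monolayer = V_m / 22414 = 124.7 / 22414 = 0.00556349
Number of molecules = moles * NA = 0.00556349 * 6.022e23
SA = molecules * sigma / mass
SA = (124.7 / 22414) * 6.022e23 * 0.162e-18 / 0.82
SA = 661.9 m^2/g

661.9


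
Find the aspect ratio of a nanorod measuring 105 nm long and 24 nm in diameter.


Aspect ratio AR = length / diameter
AR = 105 / 24
AR = 4.38

4.38


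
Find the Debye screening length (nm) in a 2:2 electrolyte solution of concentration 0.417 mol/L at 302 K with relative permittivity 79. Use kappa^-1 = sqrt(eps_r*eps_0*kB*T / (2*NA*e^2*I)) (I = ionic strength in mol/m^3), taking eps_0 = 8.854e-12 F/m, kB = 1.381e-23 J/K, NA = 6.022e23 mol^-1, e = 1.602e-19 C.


Ionic strength I = 0.417 * 2^2 * 1000 = 1668 mol/m^3
kappa^-1 = sqrt(79 * 8.854e-12 * 1.381e-23 * 302 / (2 * 6.022e23 * (1.602e-19)^2 * 1668))
kappa^-1 = 0.238 nm

0.238


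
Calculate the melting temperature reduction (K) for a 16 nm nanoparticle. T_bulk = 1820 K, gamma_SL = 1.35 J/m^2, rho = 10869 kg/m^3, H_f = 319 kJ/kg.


Radius R = 16/2 = 8 nm = 8e-09 m
Convert H_f = 319 kJ/kg = 319000 J/kg
dT = 2 * gamma_SL * T_bulk / (rho * H_f * R)
dT = 2 * 1.35 * 1820 / (10869 * 319000 * 8e-09)
dT = 177.2 K

177.2


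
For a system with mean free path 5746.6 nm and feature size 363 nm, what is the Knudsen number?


Knudsen number Kn = lambda / L
Kn = 5746.6 / 363
Kn = 15.8309

15.8309


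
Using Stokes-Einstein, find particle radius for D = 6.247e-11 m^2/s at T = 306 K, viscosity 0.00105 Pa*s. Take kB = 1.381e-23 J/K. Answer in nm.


Stokes-Einstein: R = kB*T / (6*pi*eta*D)
R = 1.381e-23 * 306 / (6 * pi * 0.00105 * 6.247e-11)
R = 3.41785e-09 m = 3.42 nm

3.42


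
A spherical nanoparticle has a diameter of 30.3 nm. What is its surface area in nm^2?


Radius r = 30.3/2 = 15.15 nm
Surface area SA = 4 * pi * r^2
SA = 4 * pi * (15.15)^2
SA = 2884.26 nm^2

2884.26


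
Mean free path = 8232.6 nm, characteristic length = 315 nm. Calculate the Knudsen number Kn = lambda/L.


Knudsen number Kn = lambda / L
Kn = 8232.6 / 315
Kn = 26.1352

26.1352


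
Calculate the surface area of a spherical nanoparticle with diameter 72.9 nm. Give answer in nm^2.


Radius r = 72.9/2 = 36.45 nm
Surface area SA = 4 * pi * r^2
SA = 4 * pi * (36.45)^2
SA = 16695.71 nm^2

16695.71


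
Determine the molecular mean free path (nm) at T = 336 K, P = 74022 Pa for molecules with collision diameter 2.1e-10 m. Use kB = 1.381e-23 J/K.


Mean free path: lambda = kB*T / (sqrt(2) * pi * d^2 * P)
lambda = 1.381e-23 * 336 / (sqrt(2) * pi * (2.1e-10)^2 * 74022)
lambda = 3.1994e-07 m
lambda = 319.94 nm

319.94


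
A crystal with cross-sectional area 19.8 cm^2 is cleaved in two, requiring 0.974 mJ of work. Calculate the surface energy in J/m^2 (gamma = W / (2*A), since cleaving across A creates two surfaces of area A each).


Convert: A = 19.8 cm^2 = 0.00198 m^2, W = 0.974 mJ = 0.000974 J
Cleaving exposes two faces of area A, so total new surface = 2*A and gamma = W / (2*A)
gamma = 0.000974 / (2 * 0.00198)
gamma = 0.246 J/m^2

0.246


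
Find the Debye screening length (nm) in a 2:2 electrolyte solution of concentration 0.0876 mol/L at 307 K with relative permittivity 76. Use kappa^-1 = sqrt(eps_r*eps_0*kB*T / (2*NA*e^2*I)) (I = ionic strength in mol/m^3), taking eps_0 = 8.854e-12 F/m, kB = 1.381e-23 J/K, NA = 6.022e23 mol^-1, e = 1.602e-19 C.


Ionic strength I = 0.0876 * 2^2 * 1000 = 350.4 mol/m^3
kappa^-1 = sqrt(76 * 8.854e-12 * 1.381e-23 * 307 / (2 * 6.022e23 * (1.602e-19)^2 * 350.4))
kappa^-1 = 0.513 nm

0.513


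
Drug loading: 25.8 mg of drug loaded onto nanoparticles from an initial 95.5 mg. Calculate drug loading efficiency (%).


Drug loading efficiency = (drug loaded / drug initial) * 100
DLE = 25.8 / 95.5 * 100
DLE = 0.2702 * 100
DLE = 27.02%

27.02


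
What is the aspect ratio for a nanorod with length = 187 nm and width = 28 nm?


Aspect ratio AR = length / diameter
AR = 187 / 28
AR = 6.68

6.68


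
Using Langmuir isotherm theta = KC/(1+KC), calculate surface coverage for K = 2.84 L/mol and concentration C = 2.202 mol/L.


Langmuir isotherm: theta = K*C / (1 + K*C)
K*C = 2.84 * 2.202 = 6.25368
theta = 6.25368 / (1 + 6.25368) = 6.25368 / 7.25368
theta = 0.8621

0.8621


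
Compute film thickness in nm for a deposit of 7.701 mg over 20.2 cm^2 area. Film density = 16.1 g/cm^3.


Convert: m = 7.701 mg = 7.7010e-06 kg, A = 20.2 cm^2 = 2.0200e-03 m^2, rho = 16.1 g/cm^3 = 16100 kg/m^3
t = m / (A * rho)
t = 7.7010e-06 / (2.0200e-03 * 16100)
t = 2.3679e-07 m = 236.8 nm

236.8


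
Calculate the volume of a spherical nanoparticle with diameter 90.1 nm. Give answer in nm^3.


Radius r = 90.1/2 = 45.05 nm
Volume V = (4/3) * pi * r^3
V = (4/3) * pi * (45.05)^3
V = 382977.27 nm^3

382977.27


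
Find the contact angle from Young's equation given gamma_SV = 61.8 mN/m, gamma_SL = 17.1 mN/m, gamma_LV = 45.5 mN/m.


cos(theta) = (gamma_SV - gamma_SL) / gamma_LV
cos(theta) = (61.8 - 17.1) / 45.5
cos(theta) = 0.982418
theta = arccos(0.982418) = 10.76 degrees

10.76


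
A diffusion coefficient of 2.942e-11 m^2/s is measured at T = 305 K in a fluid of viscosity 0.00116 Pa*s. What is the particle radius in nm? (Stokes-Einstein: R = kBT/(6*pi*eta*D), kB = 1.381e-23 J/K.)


Stokes-Einstein: R = kB*T / (6*pi*eta*D)
R = 1.381e-23 * 305 / (6 * pi * 0.00116 * 2.942e-11)
R = 6.54774e-09 m = 6.55 nm

6.55


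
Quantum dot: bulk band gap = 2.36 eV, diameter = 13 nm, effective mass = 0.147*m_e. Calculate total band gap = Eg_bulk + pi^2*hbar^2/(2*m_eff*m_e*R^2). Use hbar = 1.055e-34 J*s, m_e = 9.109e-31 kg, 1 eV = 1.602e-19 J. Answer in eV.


Radius R = 13/2 nm = 6.5e-09 m
Confinement energy dE = pi^2 * hbar^2 / (2 * m_eff * m_e * R^2)
dE = pi^2 * (1.055e-34)^2 / (2 * 0.147 * 9.109e-31 * (6.5e-09)^2) J, divided by 1.602e-19 J/eV
dE = 0.0606 eV
Total band gap = E_g(bulk) + dE = 2.36 + 0.0606 = 2.4206 eV

2.4206


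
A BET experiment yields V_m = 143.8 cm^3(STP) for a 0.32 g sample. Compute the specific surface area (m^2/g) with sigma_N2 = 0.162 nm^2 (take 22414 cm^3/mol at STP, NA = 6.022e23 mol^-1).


Number of moles in monolayer = V_m / 22414 = 143.8 / 22414 = 0.00641563
Number of molecules = moles * NA = 0.00641563 * 6.022e23
SA = molecules * sigma / mass
SA = (143.8 / 22414) * 6.022e23 * 0.162e-18 / 0.32
SA = 1955.9 m^2/g

1955.9


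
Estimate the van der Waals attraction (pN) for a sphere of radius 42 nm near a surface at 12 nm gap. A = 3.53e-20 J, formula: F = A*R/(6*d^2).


Convert to SI: R = 42 nm = 4.2e-08 m, d = 12 nm = 1.2e-08 m
F = A * R / (6 * d^2)
F = 3.53e-20 * 4.2e-08 / (6 * (1.2e-08)^2)
F = 1.71597e-12 N = 1.716 pN

1.716


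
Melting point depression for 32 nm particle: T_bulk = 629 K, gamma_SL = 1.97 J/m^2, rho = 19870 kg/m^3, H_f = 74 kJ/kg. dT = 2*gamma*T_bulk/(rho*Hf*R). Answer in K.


Radius R = 32/2 = 16 nm = 1.6e-08 m
Convert H_f = 74 kJ/kg = 74000 J/kg
dT = 2 * gamma_SL * T_bulk / (rho * H_f * R)
dT = 2 * 1.97 * 629 / (19870 * 74000 * 1.6e-08)
dT = 105.3 K

105.3


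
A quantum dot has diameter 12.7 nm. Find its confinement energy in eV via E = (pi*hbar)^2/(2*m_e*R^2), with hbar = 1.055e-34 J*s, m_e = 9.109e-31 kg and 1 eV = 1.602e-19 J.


Radius R = 12.7/2 = 6.35 nm = 6.35e-09 m
E = (pi * 1.055e-34)^2 / (2 * 9.109e-31 * (6.35e-09)^2)
E(J) = 1.4954e-21
E = E(J) / 1.602e-19 = 0.0093 eV

0.0093


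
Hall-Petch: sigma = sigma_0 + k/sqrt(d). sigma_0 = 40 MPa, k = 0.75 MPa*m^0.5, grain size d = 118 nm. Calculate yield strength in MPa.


d = 118 nm = 1.18e-07 m
sqrt(d) = 0.0003435113
Hall-Petch contribution = k / sqrt(d) = 0.75 / 0.0003435113 = 2183.3 MPa
sigma = sigma_0 + k/sqrt(d) = 40 + 2183.3 = 2223.3 MPa

2223.3


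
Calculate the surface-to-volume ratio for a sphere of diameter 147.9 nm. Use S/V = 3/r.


Radius r = 147.9/2 = 73.95 nm
S/V = 3 / r = 3 / 73.95
S/V = 0.0406 nm^-1

0.0406


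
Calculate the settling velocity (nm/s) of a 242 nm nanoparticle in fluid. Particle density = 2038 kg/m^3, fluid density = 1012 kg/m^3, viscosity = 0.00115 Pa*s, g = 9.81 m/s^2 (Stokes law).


Radius R = 242/2 nm = 1.21e-07 m
Density difference = 2038 - 1012 = 1026 kg/m^3
v = 2 * R^2 * (rho_p - rho_f) * g / (9 * eta)
v = 2 * (1.21e-07)^2 * 1026 * 9.81 / (9 * 0.00115)
v = 2.84759e-08 m/s = 28.4759 nm/s

28.4759


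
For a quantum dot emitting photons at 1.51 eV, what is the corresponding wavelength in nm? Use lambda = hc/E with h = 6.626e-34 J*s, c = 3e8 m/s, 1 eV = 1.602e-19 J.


Convert energy: E = 1.51 eV = 1.51 * 1.602e-19 = 2.41902e-19 J
lambda = h*c / E = 6.626e-34 * 3e8 / 2.41902e-19
lambda = 8.21738e-07 m = 821.7 nm

821.7


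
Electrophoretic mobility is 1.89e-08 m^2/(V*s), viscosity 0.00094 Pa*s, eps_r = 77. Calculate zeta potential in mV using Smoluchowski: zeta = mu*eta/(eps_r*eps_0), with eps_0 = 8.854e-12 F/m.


Smoluchowski equation: zeta = mu * eta / (eps_r * eps_0)
zeta = 1.89e-08 * 0.00094 / (77 * 8.854e-12)
zeta = 0.026059 V = 26.06 mV

26.06


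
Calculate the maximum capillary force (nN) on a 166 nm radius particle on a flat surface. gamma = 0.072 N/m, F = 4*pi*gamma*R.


Convert radius: R = 166 nm = 1.66e-07 m
F = 4 * pi * gamma * R
F = 4 * pi * 0.072 * 1.66e-07
F = 1.50193e-07 N = 150.1933 nN

150.1933


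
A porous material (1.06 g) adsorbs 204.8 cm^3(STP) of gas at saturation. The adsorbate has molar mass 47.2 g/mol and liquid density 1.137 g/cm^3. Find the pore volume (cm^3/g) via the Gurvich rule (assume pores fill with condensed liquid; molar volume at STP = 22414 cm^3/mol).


Moles adsorbed n = V_ads / 22414 = 204.8 / 22414 = 9.137146e-03 mol
Liquid volume V_liq = n * M / rho_liq = 9.137146e-03 * 47.2 / 1.137 = 0.37931 cm^3
Specific pore volume V_pore = V_liq / m_sample = 0.37931 / 1.06
V_pore = 0.3578 cm^3/g

0.3578


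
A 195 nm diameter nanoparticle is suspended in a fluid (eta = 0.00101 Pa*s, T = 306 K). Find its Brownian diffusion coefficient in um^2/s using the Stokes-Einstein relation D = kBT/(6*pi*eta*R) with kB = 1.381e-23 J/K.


Radius R = 195/2 = 97.5 nm = 9.75e-08 m
D = kB*T / (6*pi*eta*R)
D = 1.381e-23 * 306 / (6 * pi * 0.00101 * 9.75e-08)
D = 2.27661e-12 m^2/s = 2.277 um^2/s

2.277


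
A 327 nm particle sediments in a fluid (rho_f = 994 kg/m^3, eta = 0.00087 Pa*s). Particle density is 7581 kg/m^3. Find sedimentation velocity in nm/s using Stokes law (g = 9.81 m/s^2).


Radius R = 327/2 nm = 1.635e-07 m
Density difference = 7581 - 994 = 6587 kg/m^3
v = 2 * R^2 * (rho_p - rho_f) * g / (9 * eta)
v = 2 * (1.635e-07)^2 * 6587 * 9.81 / (9 * 0.00087)
v = 4.41225e-07 m/s = 441.2253 nm/s

441.2253


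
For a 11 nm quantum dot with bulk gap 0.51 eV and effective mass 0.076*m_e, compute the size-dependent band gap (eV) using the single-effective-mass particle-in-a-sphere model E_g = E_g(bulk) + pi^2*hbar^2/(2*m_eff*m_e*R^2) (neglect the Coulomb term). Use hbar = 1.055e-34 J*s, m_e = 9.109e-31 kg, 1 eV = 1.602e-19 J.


Radius R = 11/2 nm = 5.5e-09 m
Confinement energy dE = pi^2 * hbar^2 / (2 * m_eff * m_e * R^2)
dE = pi^2 * (1.055e-34)^2 / (2 * 0.076 * 9.109e-31 * (5.5e-09)^2) J, divided by 1.602e-19 J/eV
dE = 0.1637 eV
Total band gap = E_g(bulk) + dE = 0.51 + 0.1637 = 0.6737 eV

0.6737


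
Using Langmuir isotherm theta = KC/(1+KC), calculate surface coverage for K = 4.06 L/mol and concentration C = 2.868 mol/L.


Langmuir isotherm: theta = K*C / (1 + K*C)
K*C = 4.06 * 2.868 = 11.64408
theta = 11.64408 / (1 + 11.64408) = 11.64408 / 12.64408
theta = 0.9209

0.9209


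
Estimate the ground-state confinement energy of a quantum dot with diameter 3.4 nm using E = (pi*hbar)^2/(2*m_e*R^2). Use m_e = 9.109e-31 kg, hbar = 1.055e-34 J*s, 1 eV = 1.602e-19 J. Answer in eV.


Radius R = 3.4/2 = 1.7 nm = 1.7e-09 m
E = (pi * 1.055e-34)^2 / (2 * 9.109e-31 * (1.7e-09)^2)
E(J) = 2.08644e-20
E = E(J) / 1.602e-19 = 0.1302 eV

0.1302


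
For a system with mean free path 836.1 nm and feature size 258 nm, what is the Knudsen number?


Knudsen number Kn = lambda / L
Kn = 836.1 / 258
Kn = 3.2407

3.2407


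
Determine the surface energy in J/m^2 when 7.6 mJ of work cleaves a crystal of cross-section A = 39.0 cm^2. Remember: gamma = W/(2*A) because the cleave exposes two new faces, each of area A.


Convert: A = 39.0 cm^2 = 0.0039 m^2, W = 7.6 mJ = 0.0076 J
Cleaving exposes two faces of area A, so total new surface = 2*A and gamma = W / (2*A)
gamma = 0.0076 / (2 * 0.0039)
gamma = 0.974 J/m^2

0.974


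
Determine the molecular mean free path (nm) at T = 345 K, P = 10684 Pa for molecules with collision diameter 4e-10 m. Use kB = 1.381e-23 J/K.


Mean free path: lambda = kB*T / (sqrt(2) * pi * d^2 * P)
lambda = 1.381e-23 * 345 / (sqrt(2) * pi * (4e-10)^2 * 10684)
lambda = 6.27327e-07 m
lambda = 627.33 nm

627.33


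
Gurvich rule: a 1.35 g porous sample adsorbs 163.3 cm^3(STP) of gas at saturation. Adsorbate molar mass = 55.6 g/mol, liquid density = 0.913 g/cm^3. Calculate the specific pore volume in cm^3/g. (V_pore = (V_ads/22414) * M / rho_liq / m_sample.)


Moles adsorbed n = V_ads / 22414 = 163.3 / 22414 = 7.285625e-03 mol
Liquid volume V_liq = n * M / rho_liq = 7.285625e-03 * 55.6 / 0.913 = 0.44368 cm^3
Specific pore volume V_pore = V_liq / m_sample = 0.44368 / 1.35
V_pore = 0.3287 cm^3/g

0.3287


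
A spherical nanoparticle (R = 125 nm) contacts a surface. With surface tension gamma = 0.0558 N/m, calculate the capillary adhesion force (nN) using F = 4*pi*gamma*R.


Convert radius: R = 125 nm = 1.25e-07 m
F = 4 * pi * gamma * R
F = 4 * pi * 0.0558 * 1.25e-07
F = 8.76504e-08 N = 87.6504 nN

87.6504


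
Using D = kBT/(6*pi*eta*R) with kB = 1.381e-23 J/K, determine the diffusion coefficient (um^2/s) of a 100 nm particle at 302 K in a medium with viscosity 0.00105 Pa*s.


Radius R = 100/2 = 50 nm = 5e-08 m
D = kB*T / (6*pi*eta*R)
D = 1.381e-23 * 302 / (6 * pi * 0.00105 * 5e-08)
D = 4.21444e-12 m^2/s = 4.214 um^2/s

4.214


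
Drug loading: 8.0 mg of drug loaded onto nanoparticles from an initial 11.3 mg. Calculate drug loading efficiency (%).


Drug loading efficiency = (drug loaded / drug initial) * 100
DLE = 8.0 / 11.3 * 100
DLE = 0.708 * 100
DLE = 70.8%

70.8


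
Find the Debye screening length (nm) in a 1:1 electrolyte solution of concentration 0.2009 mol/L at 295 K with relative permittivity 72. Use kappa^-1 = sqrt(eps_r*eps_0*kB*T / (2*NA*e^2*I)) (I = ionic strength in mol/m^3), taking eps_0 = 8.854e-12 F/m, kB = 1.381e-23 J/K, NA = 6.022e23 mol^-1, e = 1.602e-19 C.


Ionic strength I = 0.2009 * 1^2 * 1000 = 200.9 mol/m^3
kappa^-1 = sqrt(72 * 8.854e-12 * 1.381e-23 * 295 / (2 * 6.022e23 * (1.602e-19)^2 * 200.9))
kappa^-1 = 0.647 nm

0.647


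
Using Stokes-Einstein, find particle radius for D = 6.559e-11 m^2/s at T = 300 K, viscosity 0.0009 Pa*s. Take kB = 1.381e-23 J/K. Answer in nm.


Stokes-Einstein: R = kB*T / (6*pi*eta*D)
R = 1.381e-23 * 300 / (6 * pi * 0.0009 * 6.559e-11)
R = 3.72335e-09 m = 3.72 nm

3.72


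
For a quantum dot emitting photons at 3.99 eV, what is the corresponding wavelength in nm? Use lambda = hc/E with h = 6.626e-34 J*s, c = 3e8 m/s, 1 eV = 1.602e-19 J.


Convert energy: E = 3.99 eV = 3.99 * 1.602e-19 = 6.39198e-19 J
lambda = h*c / E = 6.626e-34 * 3e8 / 6.39198e-19
lambda = 3.10983e-07 m = 311.0 nm

311.0


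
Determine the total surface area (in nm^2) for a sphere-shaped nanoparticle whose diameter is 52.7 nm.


Radius r = 52.7/2 = 26.35 nm
Surface area SA = 4 * pi * r^2
SA = 4 * pi * (26.35)^2
SA = 8725.11 nm^2

8725.11


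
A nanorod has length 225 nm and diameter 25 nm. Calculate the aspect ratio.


Aspect ratio AR = length / diameter
AR = 225 / 25
AR = 9.0

9.0


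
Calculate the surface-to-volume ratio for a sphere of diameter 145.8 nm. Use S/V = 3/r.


Radius r = 145.8/2 = 72.9 nm
S/V = 3 / r = 3 / 72.9
S/V = 0.0412 nm^-1

0.0412


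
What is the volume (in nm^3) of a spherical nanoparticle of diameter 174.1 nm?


Radius r = 174.1/2 = 87.05 nm
Volume V = (4/3) * pi * r^3
V = (4/3) * pi * (87.05)^3
V = 2763089.39 nm^3

2763089.39


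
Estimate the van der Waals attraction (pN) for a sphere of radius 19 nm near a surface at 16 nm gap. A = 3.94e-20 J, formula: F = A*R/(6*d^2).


Convert to SI: R = 19 nm = 1.9e-08 m, d = 16 nm = 1.6e-08 m
F = A * R / (6 * d^2)
F = 3.94e-20 * 1.9e-08 / (6 * (1.6e-08)^2)
F = 4.8737e-13 N = 0.487 pN

0.487


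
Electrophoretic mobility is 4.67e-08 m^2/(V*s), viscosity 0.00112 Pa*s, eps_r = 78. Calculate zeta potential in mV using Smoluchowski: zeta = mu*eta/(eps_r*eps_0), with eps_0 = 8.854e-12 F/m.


Smoluchowski equation: zeta = mu * eta / (eps_r * eps_0)
zeta = 4.67e-08 * 0.00112 / (78 * 8.854e-12)
zeta = 0.075736 V = 75.74 mV

75.74


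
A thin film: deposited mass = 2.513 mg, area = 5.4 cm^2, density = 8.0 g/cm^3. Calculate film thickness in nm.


Convert: m = 2.513 mg = 2.5130e-06 kg, A = 5.4 cm^2 = 5.4000e-04 m^2, rho = 8.0 g/cm^3 = 8000 kg/m^3
t = m / (A * rho)
t = 2.5130e-06 / (5.4000e-04 * 8000)
t = 5.8171e-07 m = 581.7 nm

581.7


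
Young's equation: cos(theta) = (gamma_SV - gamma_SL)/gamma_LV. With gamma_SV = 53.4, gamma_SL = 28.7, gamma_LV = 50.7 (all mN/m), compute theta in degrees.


cos(theta) = (gamma_SV - gamma_SL) / gamma_LV
cos(theta) = (53.4 - 28.7) / 50.7
cos(theta) = 0.487179
theta = arccos(0.487179) = 60.84 degrees

60.84


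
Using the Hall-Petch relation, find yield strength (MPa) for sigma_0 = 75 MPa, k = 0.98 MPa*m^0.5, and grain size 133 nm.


d = 133 nm = 1.33e-07 m
sqrt(d) = 0.0003646917
Hall-Petch contribution = k / sqrt(d) = 0.98 / 0.0003646917 = 2687.2 MPa
sigma = sigma_0 + k/sqrt(d) = 75 + 2687.2 = 2762.2 MPa

2762.2


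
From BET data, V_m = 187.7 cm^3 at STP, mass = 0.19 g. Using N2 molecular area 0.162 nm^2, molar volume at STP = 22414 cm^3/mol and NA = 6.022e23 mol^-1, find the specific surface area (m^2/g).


Number of moles in monolayer = V_m / 22414 = 187.7 / 22414 = 0.00837423
Number of molecules = moles * NA = 0.00837423 * 6.022e23
SA = molecules * sigma / mass
SA = (187.7 / 22414) * 6.022e23 * 0.162e-18 / 0.19
SA = 4299.8 m^2/g

4299.8


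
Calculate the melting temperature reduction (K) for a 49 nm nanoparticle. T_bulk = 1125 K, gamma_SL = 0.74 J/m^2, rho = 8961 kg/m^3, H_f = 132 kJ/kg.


Radius R = 49/2 = 24.5 nm = 2.45e-08 m
Convert H_f = 132 kJ/kg = 132000 J/kg
dT = 2 * gamma_SL * T_bulk / (rho * H_f * R)
dT = 2 * 0.74 * 1125 / (8961 * 132000 * 2.45e-08)
dT = 57.5 K

57.5


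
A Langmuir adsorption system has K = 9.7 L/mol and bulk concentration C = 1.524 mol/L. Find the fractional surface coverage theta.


Langmuir isotherm: theta = K*C / (1 + K*C)
K*C = 9.7 * 1.524 = 14.7828
theta = 14.7828 / (1 + 14.7828) = 14.7828 / 15.7828
theta = 0.9366

0.9366


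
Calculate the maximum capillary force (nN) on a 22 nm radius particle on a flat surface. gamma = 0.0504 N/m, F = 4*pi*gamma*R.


Convert radius: R = 22 nm = 2.2e-08 m
F = 4 * pi * gamma * R
F = 4 * pi * 0.0504 * 2.2e-08
F = 1.39336e-08 N = 13.9336 nN

13.9336


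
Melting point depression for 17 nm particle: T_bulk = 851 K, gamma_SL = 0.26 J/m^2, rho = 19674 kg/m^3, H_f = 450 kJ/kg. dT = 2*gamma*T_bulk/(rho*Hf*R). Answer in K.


Radius R = 17/2 = 8.5 nm = 8.5e-09 m
Convert H_f = 450 kJ/kg = 450000 J/kg
dT = 2 * gamma_SL * T_bulk / (rho * H_f * R)
dT = 2 * 0.26 * 851 / (19674 * 450000 * 8.5e-09)
dT = 5.9 K

5.9


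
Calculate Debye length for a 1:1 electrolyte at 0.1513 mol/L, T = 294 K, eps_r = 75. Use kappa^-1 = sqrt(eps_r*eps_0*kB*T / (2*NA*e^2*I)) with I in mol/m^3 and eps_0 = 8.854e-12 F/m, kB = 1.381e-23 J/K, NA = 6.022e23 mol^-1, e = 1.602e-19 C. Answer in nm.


Ionic strength I = 0.1513 * 1^2 * 1000 = 151.3 mol/m^3
kappa^-1 = sqrt(75 * 8.854e-12 * 1.381e-23 * 294 / (2 * 6.022e23 * (1.602e-19)^2 * 151.3))
kappa^-1 = 0.759 nm

0.759


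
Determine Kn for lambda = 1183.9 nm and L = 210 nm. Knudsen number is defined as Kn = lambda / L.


Knudsen number Kn = lambda / L
Kn = 1183.9 / 210
Kn = 5.6376

5.6376


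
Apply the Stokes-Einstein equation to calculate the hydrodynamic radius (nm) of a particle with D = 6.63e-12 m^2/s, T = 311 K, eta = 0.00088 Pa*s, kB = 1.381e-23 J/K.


Stokes-Einstein: R = kB*T / (6*pi*eta*D)
R = 1.381e-23 * 311 / (6 * pi * 0.00088 * 6.63e-12)
R = 3.90532e-08 m = 39.05 nm

39.05


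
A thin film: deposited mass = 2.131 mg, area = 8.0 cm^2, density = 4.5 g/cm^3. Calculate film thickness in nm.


Convert: m = 2.131 mg = 2.1310e-06 kg, A = 8.0 cm^2 = 8.0000e-04 m^2, rho = 4.5 g/cm^3 = 4500 kg/m^3
t = m / (A * rho)
t = 2.1310e-06 / (8.0000e-04 * 4500)
t = 5.9194e-07 m = 591.9 nm

591.9


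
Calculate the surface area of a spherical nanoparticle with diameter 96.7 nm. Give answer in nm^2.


Radius r = 96.7/2 = 48.35 nm
Surface area SA = 4 * pi * r^2
SA = 4 * pi * (48.35)^2
SA = 29376.69 nm^2

29376.69


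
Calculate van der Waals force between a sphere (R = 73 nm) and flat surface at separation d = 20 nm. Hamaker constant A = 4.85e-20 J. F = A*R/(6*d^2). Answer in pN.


Convert to SI: R = 73 nm = 7.3e-08 m, d = 20 nm = 2e-08 m
F = A * R / (6 * d^2)
F = 4.85e-20 * 7.3e-08 / (6 * (2e-08)^2)
F = 1.47521e-12 N = 1.475 pN

1.475


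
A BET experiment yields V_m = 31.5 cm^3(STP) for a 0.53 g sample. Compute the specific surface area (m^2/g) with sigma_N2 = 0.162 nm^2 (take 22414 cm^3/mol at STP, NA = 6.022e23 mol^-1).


Number of moles in monolayer = V_m / 22414 = 31.5 / 22414 = 0.00140537
Number of molecules = moles * NA = 0.00140537 * 6.022e23
SA = molecules * sigma / mass
SA = (31.5 / 22414) * 6.022e23 * 0.162e-18 / 0.53
SA = 258.7 m^2/g

258.7


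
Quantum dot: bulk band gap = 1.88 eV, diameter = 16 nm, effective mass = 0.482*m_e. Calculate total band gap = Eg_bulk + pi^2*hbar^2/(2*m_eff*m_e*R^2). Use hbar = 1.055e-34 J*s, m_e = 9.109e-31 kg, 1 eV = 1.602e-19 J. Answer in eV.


Radius R = 16/2 nm = 8e-09 m
Confinement energy dE = pi^2 * hbar^2 / (2 * m_eff * m_e * R^2)
dE = pi^2 * (1.055e-34)^2 / (2 * 0.482 * 9.109e-31 * (8e-09)^2) J, divided by 1.602e-19 J/eV
dE = 0.0122 eV
Total band gap = E_g(bulk) + dE = 1.88 + 0.0122 = 1.8922 eV

1.8922


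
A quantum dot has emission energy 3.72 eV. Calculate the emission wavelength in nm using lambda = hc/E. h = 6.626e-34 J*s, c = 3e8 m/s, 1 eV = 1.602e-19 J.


Convert energy: E = 3.72 eV = 3.72 * 1.602e-19 = 5.95944e-19 J
lambda = h*c / E = 6.626e-34 * 3e8 / 5.95944e-19
lambda = 3.33555e-07 m = 333.6 nm

333.6


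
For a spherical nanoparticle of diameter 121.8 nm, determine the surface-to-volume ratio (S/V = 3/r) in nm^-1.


Radius r = 121.8/2 = 60.9 nm
S/V = 3 / r = 3 / 60.9
S/V = 0.0493 nm^-1

0.0493


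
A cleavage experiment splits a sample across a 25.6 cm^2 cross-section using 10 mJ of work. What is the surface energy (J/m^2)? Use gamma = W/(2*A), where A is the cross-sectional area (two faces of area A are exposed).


Convert: A = 25.6 cm^2 = 0.00256 m^2, W = 10 mJ = 0.01 J
Cleaving exposes two faces of area A, so total new surface = 2*A and gamma = W / (2*A)
gamma = 0.01 / (2 * 0.00256)
gamma = 1.953 J/m^2

1.953


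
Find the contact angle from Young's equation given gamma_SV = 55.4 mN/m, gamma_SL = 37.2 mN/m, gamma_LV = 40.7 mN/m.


cos(theta) = (gamma_SV - gamma_SL) / gamma_LV
cos(theta) = (55.4 - 37.2) / 40.7
cos(theta) = 0.447174
theta = arccos(0.447174) = 63.44 degrees

63.44


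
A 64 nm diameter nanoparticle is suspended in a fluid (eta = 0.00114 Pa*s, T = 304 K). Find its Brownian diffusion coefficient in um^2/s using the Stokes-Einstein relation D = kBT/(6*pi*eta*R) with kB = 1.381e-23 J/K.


Radius R = 64/2 = 32 nm = 3.2e-08 m
D = kB*T / (6*pi*eta*R)
D = 1.381e-23 * 304 / (6 * pi * 0.00114 * 3.2e-08)
D = 6.10536e-12 m^2/s = 6.105 um^2/s

6.105


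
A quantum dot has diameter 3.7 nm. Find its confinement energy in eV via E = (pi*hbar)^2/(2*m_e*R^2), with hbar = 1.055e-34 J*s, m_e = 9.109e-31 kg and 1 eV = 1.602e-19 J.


Radius R = 3.7/2 = 1.85 nm = 1.85e-09 m
E = (pi * 1.055e-34)^2 / (2 * 9.109e-31 * (1.85e-09)^2)
E(J) = 1.76182e-20
E = E(J) / 1.602e-19 = 0.11 eV

0.11


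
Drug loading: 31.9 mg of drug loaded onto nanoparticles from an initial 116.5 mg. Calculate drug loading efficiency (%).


Drug loading efficiency = (drug loaded / drug initial) * 100
DLE = 31.9 / 116.5 * 100
DLE = 0.2738 * 100
DLE = 27.38%

27.38


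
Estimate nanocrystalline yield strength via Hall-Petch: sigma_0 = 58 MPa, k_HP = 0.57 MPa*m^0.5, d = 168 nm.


d = 168 nm = 1.68e-07 m
sqrt(d) = 0.000409878
Hall-Petch contribution = k / sqrt(d) = 0.57 / 0.000409878 = 1390.7 MPa
sigma = sigma_0 + k/sqrt(d) = 58 + 1390.7 = 1448.7 MPa

1448.7


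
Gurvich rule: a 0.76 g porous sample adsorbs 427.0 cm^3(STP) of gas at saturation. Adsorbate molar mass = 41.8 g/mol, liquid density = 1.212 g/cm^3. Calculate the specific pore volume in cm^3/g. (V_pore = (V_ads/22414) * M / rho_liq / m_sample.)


Moles adsorbed n = V_ads / 22414 = 427.0 / 22414 = 1.905059e-02 mol
Liquid volume V_liq = n * M / rho_liq = 1.905059e-02 * 41.8 / 1.212 = 0.65703 cm^3
Specific pore volume V_pore = V_liq / m_sample = 0.65703 / 0.76
V_pore = 0.8645 cm^3/g

0.8645


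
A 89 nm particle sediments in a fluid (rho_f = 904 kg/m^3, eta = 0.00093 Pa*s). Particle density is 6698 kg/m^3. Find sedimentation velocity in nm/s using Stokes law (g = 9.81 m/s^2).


Radius R = 89/2 nm = 4.45e-08 m
Density difference = 6698 - 904 = 5794 kg/m^3
v = 2 * R^2 * (rho_p - rho_f) * g / (9 * eta)
v = 2 * (4.45e-08)^2 * 5794 * 9.81 / (9 * 0.00093)
v = 2.6895e-08 m/s = 26.895 nm/s

26.895


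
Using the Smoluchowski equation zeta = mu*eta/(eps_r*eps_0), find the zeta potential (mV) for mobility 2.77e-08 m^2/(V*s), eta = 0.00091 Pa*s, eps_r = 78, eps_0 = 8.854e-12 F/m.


Smoluchowski equation: zeta = mu * eta / (eps_r * eps_0)
zeta = 2.77e-08 * 0.00091 / (78 * 8.854e-12)
zeta = 0.0365 V = 36.5 mV

36.5


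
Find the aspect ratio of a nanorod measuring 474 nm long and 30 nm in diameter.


Aspect ratio AR = length / diameter
AR = 474 / 30
AR = 15.8

15.8


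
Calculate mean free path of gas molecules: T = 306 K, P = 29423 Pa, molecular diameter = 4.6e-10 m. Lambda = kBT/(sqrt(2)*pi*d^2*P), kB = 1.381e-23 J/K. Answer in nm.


Mean free path: lambda = kB*T / (sqrt(2) * pi * d^2 * P)
lambda = 1.381e-23 * 306 / (sqrt(2) * pi * (4.6e-10)^2 * 29423)
lambda = 1.52773e-07 m
lambda = 152.77 nm

152.77


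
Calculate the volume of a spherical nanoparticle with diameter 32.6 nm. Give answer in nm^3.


Radius r = 32.6/2 = 16.3 nm
Volume V = (4/3) * pi * r^3
V = (4/3) * pi * (16.3)^3
V = 18140.59 nm^3

18140.59


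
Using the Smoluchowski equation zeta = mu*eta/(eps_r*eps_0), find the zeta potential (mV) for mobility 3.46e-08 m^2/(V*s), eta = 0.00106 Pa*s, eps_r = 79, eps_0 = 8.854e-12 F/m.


Smoluchowski equation: zeta = mu * eta / (eps_r * eps_0)
zeta = 3.46e-08 * 0.00106 / (79 * 8.854e-12)
zeta = 0.052434 V = 52.43 mV

52.43


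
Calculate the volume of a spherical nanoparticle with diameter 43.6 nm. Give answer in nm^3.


Radius r = 43.6/2 = 21.8 nm
Volume V = (4/3) * pi * r^3
V = (4/3) * pi * (21.8)^3
V = 43396.84 nm^3

43396.84


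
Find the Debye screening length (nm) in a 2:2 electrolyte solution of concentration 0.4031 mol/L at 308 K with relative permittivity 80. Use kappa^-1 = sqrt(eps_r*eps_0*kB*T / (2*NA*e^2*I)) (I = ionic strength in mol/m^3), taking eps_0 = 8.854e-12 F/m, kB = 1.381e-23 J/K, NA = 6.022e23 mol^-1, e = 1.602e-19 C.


Ionic strength I = 0.4031 * 2^2 * 1000 = 1612.4 mol/m^3
kappa^-1 = sqrt(80 * 8.854e-12 * 1.381e-23 * 308 / (2 * 6.022e23 * (1.602e-19)^2 * 1612.4))
kappa^-1 = 0.246 nm

0.246


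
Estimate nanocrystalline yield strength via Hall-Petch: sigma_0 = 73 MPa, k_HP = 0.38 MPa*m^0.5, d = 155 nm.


d = 155 nm = 1.55e-07 m
sqrt(d) = 0.0003937004
Hall-Petch contribution = k / sqrt(d) = 0.38 / 0.0003937004 = 965.2 MPa
sigma = sigma_0 + k/sqrt(d) = 73 + 965.2 = 1038.2 MPa

1038.2


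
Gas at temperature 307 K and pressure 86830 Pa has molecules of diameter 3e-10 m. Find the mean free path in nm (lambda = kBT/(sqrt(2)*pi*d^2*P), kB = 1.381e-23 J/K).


Mean free path: lambda = kB*T / (sqrt(2) * pi * d^2 * P)
lambda = 1.381e-23 * 307 / (sqrt(2) * pi * (3e-10)^2 * 86830)
lambda = 1.22111e-07 m
lambda = 122.11 nm

122.11


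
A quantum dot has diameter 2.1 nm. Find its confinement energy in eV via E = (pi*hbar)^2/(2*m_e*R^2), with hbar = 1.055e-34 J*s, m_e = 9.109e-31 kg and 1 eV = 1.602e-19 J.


Radius R = 2.1/2 = 1.05 nm = 1.05e-09 m
E = (pi * 1.055e-34)^2 / (2 * 9.109e-31 * (1.05e-09)^2)
E(J) = 5.46922e-20
E = E(J) / 1.602e-19 = 0.3414 eV

0.3414


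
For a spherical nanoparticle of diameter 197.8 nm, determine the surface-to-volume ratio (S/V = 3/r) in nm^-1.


Radius r = 197.8/2 = 98.9 nm
S/V = 3 / r = 3 / 98.9
S/V = 0.0303 nm^-1

0.0303


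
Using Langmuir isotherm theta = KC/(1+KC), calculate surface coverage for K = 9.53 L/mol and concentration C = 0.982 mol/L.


Langmuir isotherm: theta = K*C / (1 + K*C)
K*C = 9.53 * 0.982 = 9.35846
theta = 9.35846 / (1 + 9.35846) = 9.35846 / 10.35846
theta = 0.9035

0.9035


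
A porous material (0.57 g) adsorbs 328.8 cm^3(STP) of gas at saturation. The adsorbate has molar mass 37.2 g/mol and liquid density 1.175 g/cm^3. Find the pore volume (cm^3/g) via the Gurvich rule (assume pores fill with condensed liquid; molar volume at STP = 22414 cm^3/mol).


Moles adsorbed n = V_ads / 22414 = 328.8 / 22414 = 1.466940e-02 mol
Liquid volume V_liq = n * M / rho_liq = 1.466940e-02 * 37.2 / 1.175 = 0.46443 cm^3
Specific pore volume V_pore = V_liq / m_sample = 0.46443 / 0.57
V_pore = 0.8148 cm^3/g

0.8148


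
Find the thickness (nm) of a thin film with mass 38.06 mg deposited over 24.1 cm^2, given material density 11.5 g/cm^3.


Convert: m = 38.06 mg = 3.8060e-05 kg, A = 24.1 cm^2 = 2.4100e-03 m^2, rho = 11.5 g/cm^3 = 11500 kg/m^3
t = m / (A * rho)
t = 3.8060e-05 / (2.4100e-03 * 11500)
t = 1.3733e-06 m = 1373.3 nm

1373.3


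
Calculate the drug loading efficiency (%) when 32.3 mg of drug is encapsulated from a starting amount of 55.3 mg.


Drug loading efficiency = (drug loaded / drug initial) * 100
DLE = 32.3 / 55.3 * 100
DLE = 0.5841 * 100
DLE = 58.41%

58.41


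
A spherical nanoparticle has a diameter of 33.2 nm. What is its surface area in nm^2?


Radius r = 33.2/2 = 16.6 nm
Surface area SA = 4 * pi * r^2
SA = 4 * pi * (16.6)^2
SA = 3462.79 nm^2

3462.79


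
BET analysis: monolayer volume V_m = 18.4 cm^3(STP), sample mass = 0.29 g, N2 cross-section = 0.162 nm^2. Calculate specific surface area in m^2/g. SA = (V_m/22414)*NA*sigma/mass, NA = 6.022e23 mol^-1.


Number of moles in monolayer = V_m / 22414 = 18.4 / 22414 = 0.00082092
Number of molecules = moles * NA = 0.00082092 * 6.022e23
SA = molecules * sigma / mass
SA = (18.4 / 22414) * 6.022e23 * 0.162e-18 / 0.29
SA = 276.2 m^2/g

276.2


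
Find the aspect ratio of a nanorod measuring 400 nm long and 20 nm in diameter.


Aspect ratio AR = length / diameter
AR = 400 / 20
AR = 20.0

20.0


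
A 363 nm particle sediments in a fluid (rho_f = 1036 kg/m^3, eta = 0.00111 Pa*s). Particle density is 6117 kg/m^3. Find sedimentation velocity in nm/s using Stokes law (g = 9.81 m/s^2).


Radius R = 363/2 nm = 1.815e-07 m
Density difference = 6117 - 1036 = 5081 kg/m^3
v = 2 * R^2 * (rho_p - rho_f) * g / (9 * eta)
v = 2 * (1.815e-07)^2 * 5081 * 9.81 / (9 * 0.00111)
v = 3.28727e-07 m/s = 328.7274 nm/s

328.7274


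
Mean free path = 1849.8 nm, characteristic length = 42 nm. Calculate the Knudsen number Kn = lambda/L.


Knudsen number Kn = lambda / L
Kn = 1849.8 / 42
Kn = 44.0429

44.0429
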